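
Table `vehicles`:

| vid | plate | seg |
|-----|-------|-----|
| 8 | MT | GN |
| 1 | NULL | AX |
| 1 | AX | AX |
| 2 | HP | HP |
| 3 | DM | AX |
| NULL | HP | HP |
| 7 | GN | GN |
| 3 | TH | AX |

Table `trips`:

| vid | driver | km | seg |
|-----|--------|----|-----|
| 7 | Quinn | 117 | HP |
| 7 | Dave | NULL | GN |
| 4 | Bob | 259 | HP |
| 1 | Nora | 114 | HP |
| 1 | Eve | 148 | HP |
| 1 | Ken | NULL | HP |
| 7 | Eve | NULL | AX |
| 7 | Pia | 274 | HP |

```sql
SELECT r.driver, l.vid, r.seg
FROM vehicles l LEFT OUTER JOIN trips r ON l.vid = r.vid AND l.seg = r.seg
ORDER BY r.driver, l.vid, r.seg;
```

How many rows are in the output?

LEFT JOIN keeps every row from `vehicles`; unmatched rows get NULL for `trips`'s columns.
Matching on l.vid = r.vid AND l.seg = r.seg. A NULL in a compared column never satisfies the condition.
- l (vid=8, seg=GN) has no partner → padded with NULL.
- l (vid=1, seg=AX) has no partner → padded with NULL.
- l (vid=1, seg=AX) has no partner → padded with NULL.
- l (vid=2, seg=HP) has no partner → padded with NULL.
- l (vid=3, seg=AX) has no partner → padded with NULL.
- l (vid=NULL, seg=HP) has no partner → padded with NULL.
- l (vid=7, seg=GN) pairs with 1 row(s) of r.
- l (vid=3, seg=AX) has no partner → padded with NULL.
Total: 1 matched + 7 padded = 8 rows.

8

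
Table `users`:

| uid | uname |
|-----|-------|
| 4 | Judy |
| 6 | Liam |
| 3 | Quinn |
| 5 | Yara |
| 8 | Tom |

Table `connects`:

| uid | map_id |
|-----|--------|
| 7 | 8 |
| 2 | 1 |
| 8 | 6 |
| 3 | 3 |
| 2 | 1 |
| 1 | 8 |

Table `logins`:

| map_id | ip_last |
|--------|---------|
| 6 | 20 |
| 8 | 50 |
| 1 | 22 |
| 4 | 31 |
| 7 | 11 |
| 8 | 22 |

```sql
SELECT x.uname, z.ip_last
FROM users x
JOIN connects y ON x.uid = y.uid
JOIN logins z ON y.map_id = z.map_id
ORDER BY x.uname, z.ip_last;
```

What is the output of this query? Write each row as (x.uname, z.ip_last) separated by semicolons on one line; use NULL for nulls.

(Tom, 20)

Evaluate left to right. First `users x INNER JOIN connects y` on uid: 2 row(s).
Then INNER JOIN `logins z` on map_id: keep only rows whose y.map_id appears in z.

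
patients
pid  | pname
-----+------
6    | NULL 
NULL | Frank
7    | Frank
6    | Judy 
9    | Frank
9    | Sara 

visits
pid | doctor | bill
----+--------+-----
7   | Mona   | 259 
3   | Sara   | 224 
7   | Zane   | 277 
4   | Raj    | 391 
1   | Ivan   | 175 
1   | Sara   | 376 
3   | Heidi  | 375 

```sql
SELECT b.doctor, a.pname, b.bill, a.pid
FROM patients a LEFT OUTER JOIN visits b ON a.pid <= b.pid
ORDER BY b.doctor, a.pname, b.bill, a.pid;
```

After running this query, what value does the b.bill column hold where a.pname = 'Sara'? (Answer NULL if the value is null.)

NULL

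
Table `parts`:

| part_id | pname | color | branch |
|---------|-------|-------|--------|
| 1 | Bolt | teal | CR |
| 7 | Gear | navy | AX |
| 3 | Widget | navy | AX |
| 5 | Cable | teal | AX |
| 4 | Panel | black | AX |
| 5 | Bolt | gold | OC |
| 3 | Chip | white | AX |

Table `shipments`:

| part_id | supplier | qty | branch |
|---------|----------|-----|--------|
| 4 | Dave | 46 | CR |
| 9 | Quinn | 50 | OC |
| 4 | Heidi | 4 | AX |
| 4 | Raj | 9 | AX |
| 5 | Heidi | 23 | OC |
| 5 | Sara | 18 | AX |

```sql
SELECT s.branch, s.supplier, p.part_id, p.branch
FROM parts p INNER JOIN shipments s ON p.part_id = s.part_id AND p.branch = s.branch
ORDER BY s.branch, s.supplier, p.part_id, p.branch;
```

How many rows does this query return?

INNER JOIN keeps only pairs where the ON condition holds.
Matching on p.part_id = s.part_id AND p.branch = s.branch.
- p row (part_id=1, branch=CR): no match → dropped.
- p row (part_id=7, branch=AX): no match → dropped.
- p row (part_id=3, branch=AX): no match → dropped.
- p row (part_id=5, branch=AX): matches 1 s row(s) → 1 output row(s).
- p row (part_id=4, branch=AX): matches 2 s row(s) → 2 output row(s).
- p row (part_id=5, branch=OC): matches 1 s row(s) → 1 output row(s).
- p row (part_id=3, branch=AX): no match → dropped.
Total: 4 rows.

4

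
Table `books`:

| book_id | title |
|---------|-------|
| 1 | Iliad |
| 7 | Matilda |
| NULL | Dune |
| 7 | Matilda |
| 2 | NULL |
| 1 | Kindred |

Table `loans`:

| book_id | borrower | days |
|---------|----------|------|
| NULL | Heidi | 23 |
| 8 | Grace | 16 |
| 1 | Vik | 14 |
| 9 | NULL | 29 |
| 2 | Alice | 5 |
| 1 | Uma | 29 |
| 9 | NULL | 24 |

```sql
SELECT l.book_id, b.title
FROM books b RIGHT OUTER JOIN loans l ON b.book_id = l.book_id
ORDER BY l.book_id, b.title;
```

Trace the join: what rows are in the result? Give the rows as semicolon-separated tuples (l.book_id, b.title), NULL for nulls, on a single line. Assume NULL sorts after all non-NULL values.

RIGHT JOIN keeps every row from `loans`; unmatched rows get NULL for `books`'s columns.
Matching on b.book_id = l.book_id. A NULL in a compared column never satisfies the condition.
- book_id=1: 2 matching l row(s), so 2 row(s) emitted.
- book_id=7: no matching l row.
- book_id=NULL: no matching l row.
- book_id=7: no matching l row.
- book_id=2: 1 matching l row(s), so 1 row(s) emitted.
- book_id=1: 2 matching l row(s), so 2 row(s) emitted.
- 4 row(s) from l found no b partner → padded with NULL.
After projecting and ordering:
l.book_id | b.title
1 | Iliad
1 | Iliad
1 | Kindred
1 | Kindred
2 | NULL
8 | NULL
9 | NULL
9 | NULL
NULL | NULL

(1, Iliad); (1, Iliad); (1, Kindred); (1, Kindred); (2, NULL); (8, NULL); (9, NULL); (9, NULL); (NULL, NULL)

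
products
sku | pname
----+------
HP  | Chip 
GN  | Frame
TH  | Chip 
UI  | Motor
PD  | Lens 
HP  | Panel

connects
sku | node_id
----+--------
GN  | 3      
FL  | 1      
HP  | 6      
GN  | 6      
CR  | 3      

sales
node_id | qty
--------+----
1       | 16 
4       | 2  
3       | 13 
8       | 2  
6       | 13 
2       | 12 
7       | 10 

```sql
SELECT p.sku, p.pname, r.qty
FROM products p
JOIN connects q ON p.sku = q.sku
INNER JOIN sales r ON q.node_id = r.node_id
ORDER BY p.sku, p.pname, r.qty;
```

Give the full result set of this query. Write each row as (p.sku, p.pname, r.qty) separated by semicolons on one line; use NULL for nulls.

(GN, Frame, 13); (GN, Frame, 13); (HP, Chip, 13); (HP, Panel, 13)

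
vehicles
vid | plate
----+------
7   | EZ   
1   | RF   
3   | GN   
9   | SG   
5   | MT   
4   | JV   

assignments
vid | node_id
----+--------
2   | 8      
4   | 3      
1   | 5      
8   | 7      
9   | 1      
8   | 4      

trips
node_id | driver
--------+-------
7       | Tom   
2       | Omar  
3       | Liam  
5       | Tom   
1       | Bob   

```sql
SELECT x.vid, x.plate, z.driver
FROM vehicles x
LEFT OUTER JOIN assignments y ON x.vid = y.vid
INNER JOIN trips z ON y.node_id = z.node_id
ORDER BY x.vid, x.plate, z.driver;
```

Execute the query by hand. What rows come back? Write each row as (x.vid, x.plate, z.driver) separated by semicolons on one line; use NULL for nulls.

(1, RF, Tom); (4, JV, Liam); (9, SG, Bob)

Step 1 — x LEFT JOIN y on vid → 6 row(s).
Then INNER JOIN `trips z` on node_id: keep only rows whose y.node_id appears in z.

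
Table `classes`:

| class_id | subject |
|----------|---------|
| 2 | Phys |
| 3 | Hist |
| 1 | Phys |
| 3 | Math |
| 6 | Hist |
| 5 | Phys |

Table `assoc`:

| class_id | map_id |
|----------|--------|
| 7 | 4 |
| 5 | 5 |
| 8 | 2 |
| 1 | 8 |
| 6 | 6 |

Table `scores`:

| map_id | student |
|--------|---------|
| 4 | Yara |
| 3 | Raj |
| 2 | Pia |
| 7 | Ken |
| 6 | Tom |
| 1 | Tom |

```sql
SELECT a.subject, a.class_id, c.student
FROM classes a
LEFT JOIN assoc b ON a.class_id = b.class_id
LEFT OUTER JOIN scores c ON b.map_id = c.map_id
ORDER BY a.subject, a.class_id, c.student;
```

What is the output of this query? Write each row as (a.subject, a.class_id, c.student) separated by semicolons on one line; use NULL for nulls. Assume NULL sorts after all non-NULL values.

Evaluate left to right. First `classes a LEFT JOIN assoc b` on class_id: 6 row(s).
Then LEFT JOIN `scores c` on map_id: each of those 6 rows is kept; rows whose b.map_id has no match in c get NULL for c's columns.

(Hist, 3, NULL); (Hist, 6, Tom); (Math, 3, NULL); (Phys, 1, NULL); (Phys, 2, NULL); (Phys, 5, NULL)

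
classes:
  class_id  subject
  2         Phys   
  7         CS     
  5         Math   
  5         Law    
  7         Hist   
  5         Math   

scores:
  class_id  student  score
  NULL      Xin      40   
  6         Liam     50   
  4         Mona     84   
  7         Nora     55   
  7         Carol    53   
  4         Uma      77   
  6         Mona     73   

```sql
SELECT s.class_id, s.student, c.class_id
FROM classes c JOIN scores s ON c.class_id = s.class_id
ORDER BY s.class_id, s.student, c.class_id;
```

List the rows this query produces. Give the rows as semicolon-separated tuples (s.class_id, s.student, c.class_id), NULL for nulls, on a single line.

(7, Carol, 7); (7, Carol, 7); (7, Nora, 7); (7, Nora, 7)

INNER JOIN keeps only pairs where the ON condition holds.
Matching on c.class_id = s.class_id. A NULL in a compared column never satisfies the condition.
- c row (class_id=2): no match → dropped.
- c row (class_id=7): matches 2 s row(s) → 2 output row(s).
- c row (class_id=5): no match → dropped.
- c row (class_id=5): no match → dropped.
- c row (class_id=7): matches 2 s row(s) → 2 output row(s).
- c row (class_id=5): no match → dropped.
After projecting and ordering:
s.class_id | s.student | c.class_id
7 | Carol | 7
7 | Carol | 7
7 | Nora | 7
7 | Nora | 7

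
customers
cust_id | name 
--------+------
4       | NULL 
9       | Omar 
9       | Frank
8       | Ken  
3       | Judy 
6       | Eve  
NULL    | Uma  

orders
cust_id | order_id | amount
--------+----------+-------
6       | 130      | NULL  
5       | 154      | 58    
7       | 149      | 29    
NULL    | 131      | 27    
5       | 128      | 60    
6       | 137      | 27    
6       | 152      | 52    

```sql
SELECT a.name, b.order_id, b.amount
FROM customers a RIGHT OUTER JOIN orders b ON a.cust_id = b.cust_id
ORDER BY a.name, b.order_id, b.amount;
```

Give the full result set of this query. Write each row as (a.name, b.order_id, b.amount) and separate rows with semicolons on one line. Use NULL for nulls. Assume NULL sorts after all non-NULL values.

(Eve, 130, NULL); (Eve, 137, 27); (Eve, 152, 52); (NULL, 128, 60); (NULL, 131, 27); (NULL, 149, 29); (NULL, 154, 58)

RIGHT JOIN keeps every row from `orders`; unmatched rows get NULL for `customers`'s columns.
Matching on a.cust_id = b.cust_id. A NULL in a compared column never satisfies the condition.
Matched pairs: 3; unmatched b rows kept: 4.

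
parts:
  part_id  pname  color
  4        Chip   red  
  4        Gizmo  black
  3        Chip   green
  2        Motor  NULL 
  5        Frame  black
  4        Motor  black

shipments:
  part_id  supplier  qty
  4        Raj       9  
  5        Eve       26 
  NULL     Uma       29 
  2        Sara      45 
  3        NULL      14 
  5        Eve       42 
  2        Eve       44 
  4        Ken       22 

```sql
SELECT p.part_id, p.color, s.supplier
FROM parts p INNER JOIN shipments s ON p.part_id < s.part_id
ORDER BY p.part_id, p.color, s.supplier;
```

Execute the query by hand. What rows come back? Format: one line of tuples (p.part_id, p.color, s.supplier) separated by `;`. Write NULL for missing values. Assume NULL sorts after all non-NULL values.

(2, NULL, Eve); (2, NULL, Eve); (2, NULL, Ken); (2, NULL, Raj); (2, NULL, NULL); (3, green, Eve); (3, green, Eve); (3, green, Ken); (3, green, Raj); (4, black, Eve); (4, black, Eve); (4, black, Eve); (4, black, Eve); (4, red, Eve); (4, red, Eve)

INNER JOIN keeps only pairs where the ON condition holds.
Matching on p.part_id < s.part_id. A NULL in a compared column never satisfies the condition.
- p[0] part_id=4 → 2 match(es) in s → 2 row(s).
- p[1] part_id=4 → 2 match(es) in s → 2 row(s).
- p[2] part_id=3 → 4 match(es) in s → 4 row(s).
- p[3] part_id=2 → 5 match(es) in s → 5 row(s).
- p[4] part_id=5 → no match; dropped.
- p[5] part_id=4 → 2 match(es) in s → 2 row(s).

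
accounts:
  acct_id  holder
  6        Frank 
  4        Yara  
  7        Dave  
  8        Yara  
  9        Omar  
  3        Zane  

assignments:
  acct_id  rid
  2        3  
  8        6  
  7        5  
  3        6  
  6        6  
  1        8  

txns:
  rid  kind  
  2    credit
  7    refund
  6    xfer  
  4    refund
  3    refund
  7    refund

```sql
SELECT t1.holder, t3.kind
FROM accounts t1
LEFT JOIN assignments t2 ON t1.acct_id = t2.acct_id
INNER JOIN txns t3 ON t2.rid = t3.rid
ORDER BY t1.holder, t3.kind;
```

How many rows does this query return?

3

Step 1 — t1 LEFT JOIN t2 on acct_id → 6 row(s).
Then INNER JOIN `txns t3` on rid: keep only rows whose t2.rid appears in t3.
Result: 3 row(s).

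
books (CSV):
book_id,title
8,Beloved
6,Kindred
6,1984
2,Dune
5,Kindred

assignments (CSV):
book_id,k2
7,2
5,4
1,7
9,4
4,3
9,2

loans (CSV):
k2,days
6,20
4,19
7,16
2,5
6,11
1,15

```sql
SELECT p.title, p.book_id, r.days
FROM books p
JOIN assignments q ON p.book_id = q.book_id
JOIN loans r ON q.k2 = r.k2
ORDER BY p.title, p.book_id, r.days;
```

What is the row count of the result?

1

Step 1 — p INNER JOIN q on book_id → 1 row(s).
Then INNER JOIN `loans r` on k2: keep only rows whose q.k2 appears in r.
Result: 1 row(s).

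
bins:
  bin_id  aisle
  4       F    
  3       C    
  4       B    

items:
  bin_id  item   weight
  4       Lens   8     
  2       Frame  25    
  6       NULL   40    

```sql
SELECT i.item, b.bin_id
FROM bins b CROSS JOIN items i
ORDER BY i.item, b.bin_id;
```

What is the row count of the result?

CROSS JOIN pairs every row of `bins` with every row of `items`: 3 × 3 = 9 rows.

9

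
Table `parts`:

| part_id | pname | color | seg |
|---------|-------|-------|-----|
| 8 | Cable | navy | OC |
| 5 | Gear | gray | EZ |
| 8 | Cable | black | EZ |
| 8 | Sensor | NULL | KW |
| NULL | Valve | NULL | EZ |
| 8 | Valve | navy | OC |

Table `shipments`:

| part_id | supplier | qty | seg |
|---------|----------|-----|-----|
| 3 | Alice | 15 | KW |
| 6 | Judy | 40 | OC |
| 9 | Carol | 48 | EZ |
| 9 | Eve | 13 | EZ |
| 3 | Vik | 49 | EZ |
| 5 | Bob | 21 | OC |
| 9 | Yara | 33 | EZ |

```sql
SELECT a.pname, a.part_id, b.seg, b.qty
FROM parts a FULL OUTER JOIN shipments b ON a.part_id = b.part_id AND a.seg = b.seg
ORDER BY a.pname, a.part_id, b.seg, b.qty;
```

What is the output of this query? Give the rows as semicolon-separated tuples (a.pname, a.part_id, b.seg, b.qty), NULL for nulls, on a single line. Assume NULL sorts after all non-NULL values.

(Cable, 8, NULL, NULL); (Cable, 8, NULL, NULL); (Gear, 5, NULL, NULL); (Sensor, 8, NULL, NULL); (Valve, 8, NULL, NULL); (Valve, NULL, NULL, NULL); (NULL, NULL, EZ, 13); (NULL, NULL, EZ, 33); (NULL, NULL, EZ, 48); (NULL, NULL, EZ, 49); (NULL, NULL, KW, 15); (NULL, NULL, OC, 21); (NULL, NULL, OC, 40)

FULL OUTER JOIN keeps every row from both sides; unmatched rows get NULL for the other side's columns.
Matching on a.part_id = b.part_id AND a.seg = b.seg. A NULL in a compared column never satisfies the condition.
Matched pairs: 0; unmatched a rows kept: 6; unmatched b rows kept: 7.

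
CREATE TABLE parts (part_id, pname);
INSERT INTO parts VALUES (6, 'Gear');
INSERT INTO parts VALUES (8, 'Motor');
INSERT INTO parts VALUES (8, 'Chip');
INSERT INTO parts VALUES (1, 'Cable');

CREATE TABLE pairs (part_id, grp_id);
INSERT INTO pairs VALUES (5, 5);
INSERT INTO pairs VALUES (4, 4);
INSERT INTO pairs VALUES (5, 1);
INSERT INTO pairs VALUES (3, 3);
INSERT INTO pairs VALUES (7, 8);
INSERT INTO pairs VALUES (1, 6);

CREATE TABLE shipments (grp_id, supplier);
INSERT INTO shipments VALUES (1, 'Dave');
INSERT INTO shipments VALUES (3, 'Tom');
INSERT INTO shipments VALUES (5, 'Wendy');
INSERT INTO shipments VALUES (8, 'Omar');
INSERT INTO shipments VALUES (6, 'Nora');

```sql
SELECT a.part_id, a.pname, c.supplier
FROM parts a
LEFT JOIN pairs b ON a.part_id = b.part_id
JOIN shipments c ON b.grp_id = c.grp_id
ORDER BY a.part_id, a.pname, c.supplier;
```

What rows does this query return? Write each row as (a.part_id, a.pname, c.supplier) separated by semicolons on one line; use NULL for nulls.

(1, Cable, Nora)

Joins associate left-to-right: parts LEFT JOIN pairs on part_id gives 4 intermediate row(s).
Then INNER JOIN `shipments c` on grp_id: keep only rows whose b.grp_id appears in c.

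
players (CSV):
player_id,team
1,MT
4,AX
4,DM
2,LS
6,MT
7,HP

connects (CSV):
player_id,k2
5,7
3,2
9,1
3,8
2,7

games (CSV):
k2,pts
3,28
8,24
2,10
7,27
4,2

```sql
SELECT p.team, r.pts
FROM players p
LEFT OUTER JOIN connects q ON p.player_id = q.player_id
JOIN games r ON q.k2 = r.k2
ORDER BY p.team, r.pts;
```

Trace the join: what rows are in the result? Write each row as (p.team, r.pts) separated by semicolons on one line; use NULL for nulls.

Evaluate left to right. First `players p LEFT JOIN connects q` on player_id: 6 row(s).
Then INNER JOIN `games r` on k2: keep only rows whose q.k2 appears in r.

(LS, 27)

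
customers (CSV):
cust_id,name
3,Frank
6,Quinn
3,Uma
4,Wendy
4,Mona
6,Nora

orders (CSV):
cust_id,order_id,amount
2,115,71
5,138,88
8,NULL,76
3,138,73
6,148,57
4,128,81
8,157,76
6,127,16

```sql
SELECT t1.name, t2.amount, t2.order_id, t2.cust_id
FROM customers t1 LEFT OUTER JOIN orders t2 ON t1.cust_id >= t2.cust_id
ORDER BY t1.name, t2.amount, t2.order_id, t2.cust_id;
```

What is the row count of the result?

LEFT JOIN keeps every row from `customers`; unmatched rows get NULL for `orders`'s columns.
Matching on t1.cust_id >= t2.cust_id.
- t1[0] cust_id=3 → 2 match(es) in t2 → 2 row(s).
- t1[1] cust_id=6 → 6 match(es) in t2 → 6 row(s).
- t1[2] cust_id=3 → 2 match(es) in t2 → 2 row(s).
- t1[3] cust_id=4 → 3 match(es) in t2 → 3 row(s).
- t1[4] cust_id=4 → 3 match(es) in t2 → 3 row(s).
- t1[5] cust_id=6 → 6 match(es) in t2 → 6 row(s).
Total: 22 rows.

22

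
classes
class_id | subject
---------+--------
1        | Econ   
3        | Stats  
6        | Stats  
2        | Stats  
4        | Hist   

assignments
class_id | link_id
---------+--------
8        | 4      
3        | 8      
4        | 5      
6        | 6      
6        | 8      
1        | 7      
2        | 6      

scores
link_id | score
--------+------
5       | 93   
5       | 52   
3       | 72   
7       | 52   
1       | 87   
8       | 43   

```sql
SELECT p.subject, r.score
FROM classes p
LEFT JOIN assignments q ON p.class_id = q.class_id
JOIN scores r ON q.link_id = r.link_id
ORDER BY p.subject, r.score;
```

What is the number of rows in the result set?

Joins associate left-to-right: classes LEFT JOIN assignments on class_id gives 6 intermediate row(s).
Then INNER JOIN `scores r` on link_id: keep only rows whose q.link_id appears in r.
Result: 5 row(s).

5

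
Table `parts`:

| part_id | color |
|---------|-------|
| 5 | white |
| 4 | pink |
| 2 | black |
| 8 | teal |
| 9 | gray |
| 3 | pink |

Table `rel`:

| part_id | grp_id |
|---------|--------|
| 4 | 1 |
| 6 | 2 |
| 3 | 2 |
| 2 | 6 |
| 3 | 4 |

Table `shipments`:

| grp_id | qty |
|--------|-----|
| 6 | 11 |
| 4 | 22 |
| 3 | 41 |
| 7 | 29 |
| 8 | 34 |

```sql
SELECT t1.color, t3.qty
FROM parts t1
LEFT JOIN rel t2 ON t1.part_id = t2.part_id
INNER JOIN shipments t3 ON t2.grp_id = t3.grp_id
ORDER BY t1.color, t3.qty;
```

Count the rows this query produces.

2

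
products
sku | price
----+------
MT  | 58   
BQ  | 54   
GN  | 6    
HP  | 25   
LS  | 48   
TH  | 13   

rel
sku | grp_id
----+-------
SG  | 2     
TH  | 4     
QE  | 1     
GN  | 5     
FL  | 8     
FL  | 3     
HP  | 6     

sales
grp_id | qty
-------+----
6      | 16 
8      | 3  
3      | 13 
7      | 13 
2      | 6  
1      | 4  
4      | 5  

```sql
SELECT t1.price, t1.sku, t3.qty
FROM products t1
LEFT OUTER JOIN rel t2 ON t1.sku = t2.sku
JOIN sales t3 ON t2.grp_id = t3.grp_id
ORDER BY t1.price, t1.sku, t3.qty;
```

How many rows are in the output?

Step 1 — t1 LEFT JOIN t2 on sku → 6 row(s).
Then INNER JOIN `sales t3` on grp_id: keep only rows whose t2.grp_id appears in t3.
Result: 2 row(s).

2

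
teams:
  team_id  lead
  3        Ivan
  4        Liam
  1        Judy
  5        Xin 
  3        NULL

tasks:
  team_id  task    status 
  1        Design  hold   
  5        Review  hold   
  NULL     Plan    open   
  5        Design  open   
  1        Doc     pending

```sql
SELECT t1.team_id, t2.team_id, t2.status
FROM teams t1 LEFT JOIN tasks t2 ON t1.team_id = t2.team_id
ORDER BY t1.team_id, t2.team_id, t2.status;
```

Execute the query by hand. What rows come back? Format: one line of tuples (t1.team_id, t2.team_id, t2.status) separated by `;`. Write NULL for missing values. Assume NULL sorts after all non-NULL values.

LEFT JOIN keeps every row from `teams`; unmatched rows get NULL for `tasks`'s columns.
Matching on t1.team_id = t2.team_id. A NULL in a compared column never satisfies the condition.
- t1 (team_id=3) has no partner → padded with NULL.
- t1 (team_id=4) has no partner → padded with NULL.
- t1 (team_id=1) pairs with 2 row(s) of t2.
- t1 (team_id=5) pairs with 2 row(s) of t2.
- t1 (team_id=3) has no partner → padded with NULL.
After projecting and ordering:
t1.team_id | t2.team_id | t2.status
1 | 1 | hold
1 | 1 | pending
3 | NULL | NULL
3 | NULL | NULL
4 | NULL | NULL
5 | 5 | hold
5 | 5 | open

(1, 1, hold); (1, 1, pending); (3, NULL, NULL); (3, NULL, NULL); (4, NULL, NULL); (5, 5, hold); (5, 5, open)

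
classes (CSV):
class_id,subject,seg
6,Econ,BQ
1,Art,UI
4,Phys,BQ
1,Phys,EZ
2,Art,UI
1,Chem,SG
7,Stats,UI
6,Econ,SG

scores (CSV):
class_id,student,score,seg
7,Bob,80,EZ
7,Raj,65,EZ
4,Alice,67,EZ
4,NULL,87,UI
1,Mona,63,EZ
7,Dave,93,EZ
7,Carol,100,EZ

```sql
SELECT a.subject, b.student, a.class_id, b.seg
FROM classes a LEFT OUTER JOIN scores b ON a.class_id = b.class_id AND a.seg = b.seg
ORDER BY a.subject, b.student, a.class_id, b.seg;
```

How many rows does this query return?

8

LEFT JOIN keeps every row from `classes`; unmatched rows get NULL for `scores`'s columns.
Matching on a.class_id = b.class_id AND a.seg = b.seg.
- class_id=6, seg=BQ: no b row matches, row kept with b columns NULL.
- class_id=1, seg=UI: no b row matches, row kept with b columns NULL.
- class_id=4, seg=BQ: no b row matches, row kept with b columns NULL.
- class_id=1, seg=EZ: 1 matching b row(s), so 1 row(s) emitted.
- class_id=2, seg=UI: no b row matches, row kept with b columns NULL.
- class_id=1, seg=SG: no b row matches, row kept with b columns NULL.
- class_id=7, seg=UI: no b row matches, row kept with b columns NULL.
- class_id=6, seg=SG: no b row matches, row kept with b columns NULL.
Total: 1 matched + 7 padded = 8 rows.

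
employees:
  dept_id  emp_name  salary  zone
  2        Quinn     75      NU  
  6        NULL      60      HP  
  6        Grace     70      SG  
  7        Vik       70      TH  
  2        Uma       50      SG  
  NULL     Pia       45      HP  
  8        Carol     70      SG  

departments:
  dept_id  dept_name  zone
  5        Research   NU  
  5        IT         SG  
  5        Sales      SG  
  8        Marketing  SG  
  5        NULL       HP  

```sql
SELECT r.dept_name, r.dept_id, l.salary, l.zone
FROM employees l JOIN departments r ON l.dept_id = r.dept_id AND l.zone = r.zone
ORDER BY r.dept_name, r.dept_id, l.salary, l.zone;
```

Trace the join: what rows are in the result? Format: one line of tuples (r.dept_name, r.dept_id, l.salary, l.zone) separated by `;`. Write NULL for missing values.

(Marketing, 8, 70, SG)

INNER JOIN keeps only pairs where the ON condition holds.
Matching on l.dept_id = r.dept_id AND l.zone = r.zone. A NULL in a compared column never satisfies the condition.
- l (dept_id=2, zone=NU) has no partner → excluded.
- l (dept_id=6, zone=HP) has no partner → excluded.
- l (dept_id=6, zone=SG) has no partner → excluded.
- l (dept_id=7, zone=TH) has no partner → excluded.
- l (dept_id=2, zone=SG) has no partner → excluded.
- l (dept_id=NULL, zone=HP) has no partner → excluded.
- l (dept_id=8, zone=SG) pairs with 1 row(s) of r.
After projecting and ordering:
r.dept_name | r.dept_id | l.salary | l.zone
Marketing | 8 | 70 | SG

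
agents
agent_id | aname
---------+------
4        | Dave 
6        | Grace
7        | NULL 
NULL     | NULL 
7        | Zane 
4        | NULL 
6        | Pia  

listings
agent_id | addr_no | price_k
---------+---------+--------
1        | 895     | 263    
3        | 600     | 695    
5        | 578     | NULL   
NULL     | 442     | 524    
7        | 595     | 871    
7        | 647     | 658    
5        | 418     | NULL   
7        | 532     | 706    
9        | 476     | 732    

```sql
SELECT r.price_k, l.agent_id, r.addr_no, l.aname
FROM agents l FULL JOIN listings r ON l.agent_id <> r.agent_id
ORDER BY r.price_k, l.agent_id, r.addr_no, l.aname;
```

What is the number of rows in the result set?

44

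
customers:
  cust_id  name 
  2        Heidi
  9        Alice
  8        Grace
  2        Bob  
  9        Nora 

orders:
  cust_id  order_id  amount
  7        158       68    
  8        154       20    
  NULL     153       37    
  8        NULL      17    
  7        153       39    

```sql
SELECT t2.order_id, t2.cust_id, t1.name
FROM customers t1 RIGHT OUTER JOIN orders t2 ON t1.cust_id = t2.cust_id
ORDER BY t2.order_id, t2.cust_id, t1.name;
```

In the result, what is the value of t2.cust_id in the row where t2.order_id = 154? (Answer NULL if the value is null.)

RIGHT JOIN keeps every row from `orders`; unmatched rows get NULL for `customers`'s columns.
Matching on t1.cust_id = t2.cust_id. A NULL in a compared column never satisfies the condition.
- t1 row (cust_id=2): no match.
- t1 row (cust_id=9): no match.
- t1 row (cust_id=8): matches 2 t2 row(s) → 2 output row(s).
- t1 row (cust_id=2): no match.
- t1 row (cust_id=9): no match.
- 3 row(s) from t2 found no t1 partner → padded with NULL.

8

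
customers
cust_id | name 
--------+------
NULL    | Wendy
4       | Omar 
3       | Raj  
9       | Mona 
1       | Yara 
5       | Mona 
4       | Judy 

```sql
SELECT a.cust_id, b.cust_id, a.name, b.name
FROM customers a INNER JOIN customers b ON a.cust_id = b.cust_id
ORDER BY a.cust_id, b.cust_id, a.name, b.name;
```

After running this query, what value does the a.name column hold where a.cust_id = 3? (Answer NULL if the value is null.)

Raj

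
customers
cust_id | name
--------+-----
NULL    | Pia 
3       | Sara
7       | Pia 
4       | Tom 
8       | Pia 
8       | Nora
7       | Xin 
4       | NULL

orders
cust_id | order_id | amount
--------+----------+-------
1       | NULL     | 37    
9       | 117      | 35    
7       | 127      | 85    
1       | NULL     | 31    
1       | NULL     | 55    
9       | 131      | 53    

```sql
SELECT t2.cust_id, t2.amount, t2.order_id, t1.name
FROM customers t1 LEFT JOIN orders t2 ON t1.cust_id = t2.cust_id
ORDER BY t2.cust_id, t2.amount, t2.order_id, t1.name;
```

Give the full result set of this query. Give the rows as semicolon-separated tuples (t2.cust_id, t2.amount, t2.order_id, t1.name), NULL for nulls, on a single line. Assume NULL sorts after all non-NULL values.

LEFT JOIN keeps every row from `customers`; unmatched rows get NULL for `orders`'s columns.
Matching on t1.cust_id = t2.cust_id. A NULL in a compared column never satisfies the condition.
- cust_id=NULL: no t2 row matches, row kept with t2 columns NULL.
- cust_id=3: no t2 row matches, row kept with t2 columns NULL.
- cust_id=7: 1 matching t2 row(s), so 1 row(s) emitted.
- cust_id=4: no t2 row matches, row kept with t2 columns NULL.
- cust_id=8: no t2 row matches, row kept with t2 columns NULL.
- cust_id=8: no t2 row matches, row kept with t2 columns NULL.
- cust_id=7: 1 matching t2 row(s), so 1 row(s) emitted.
- cust_id=4: no t2 row matches, row kept with t2 columns NULL.
After projecting and ordering:
t2.cust_id | t2.amount | t2.order_id | t1.name
7 | 85 | 127 | Pia
7 | 85 | 127 | Xin
NULL | NULL | NULL | Nora
NULL | NULL | NULL | Pia
NULL | NULL | NULL | Pia
NULL | NULL | NULL | Sara
NULL | NULL | NULL | Tom
NULL | NULL | NULL | NULL

(7, 85, 127, Pia); (7, 85, 127, Xin); (NULL, NULL, NULL, Nora); (NULL, NULL, NULL, Pia); (NULL, NULL, NULL, Pia); (NULL, NULL, NULL, Sara); (NULL, NULL, NULL, Tom); (NULL, NULL, NULL, NULL)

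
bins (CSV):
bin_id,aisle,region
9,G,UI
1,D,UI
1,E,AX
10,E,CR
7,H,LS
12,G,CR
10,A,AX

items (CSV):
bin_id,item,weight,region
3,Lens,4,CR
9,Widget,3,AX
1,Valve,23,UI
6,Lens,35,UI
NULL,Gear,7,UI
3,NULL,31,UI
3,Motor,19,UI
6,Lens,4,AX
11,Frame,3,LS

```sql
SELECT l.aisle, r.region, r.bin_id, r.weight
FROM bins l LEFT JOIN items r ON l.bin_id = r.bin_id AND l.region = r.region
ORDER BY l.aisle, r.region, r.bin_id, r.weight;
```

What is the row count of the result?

LEFT JOIN keeps every row from `bins`; unmatched rows get NULL for `items`'s columns.
Matching on l.bin_id = r.bin_id AND l.region = r.region. A NULL in a compared column never satisfies the condition.
Matched pairs: 1; unmatched l rows kept: 6.
Total: 1 matched + 6 padded = 7 rows.

7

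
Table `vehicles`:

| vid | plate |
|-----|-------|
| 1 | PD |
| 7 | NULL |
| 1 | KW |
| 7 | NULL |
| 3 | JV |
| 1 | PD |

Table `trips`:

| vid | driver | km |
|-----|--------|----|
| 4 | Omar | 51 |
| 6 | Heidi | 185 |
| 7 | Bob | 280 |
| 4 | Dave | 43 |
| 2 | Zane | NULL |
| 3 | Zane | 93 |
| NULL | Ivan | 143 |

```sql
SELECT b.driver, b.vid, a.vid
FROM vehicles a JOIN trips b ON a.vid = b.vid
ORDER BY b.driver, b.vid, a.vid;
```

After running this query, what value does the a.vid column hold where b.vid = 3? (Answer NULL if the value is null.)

3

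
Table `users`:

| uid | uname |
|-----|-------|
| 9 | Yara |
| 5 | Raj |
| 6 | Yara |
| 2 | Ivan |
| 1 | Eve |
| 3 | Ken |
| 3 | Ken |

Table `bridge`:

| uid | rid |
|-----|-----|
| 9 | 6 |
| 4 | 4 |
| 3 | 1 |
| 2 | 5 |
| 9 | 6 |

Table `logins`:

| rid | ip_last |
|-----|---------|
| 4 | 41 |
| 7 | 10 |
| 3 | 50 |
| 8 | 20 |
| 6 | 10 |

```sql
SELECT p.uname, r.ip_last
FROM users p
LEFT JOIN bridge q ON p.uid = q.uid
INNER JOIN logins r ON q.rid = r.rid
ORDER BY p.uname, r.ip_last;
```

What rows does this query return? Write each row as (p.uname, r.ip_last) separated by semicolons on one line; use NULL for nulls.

Step 1 — p LEFT JOIN q on uid → 8 row(s).
Then INNER JOIN `logins r` on rid: keep only rows whose q.rid appears in r.

(Yara, 10); (Yara, 10)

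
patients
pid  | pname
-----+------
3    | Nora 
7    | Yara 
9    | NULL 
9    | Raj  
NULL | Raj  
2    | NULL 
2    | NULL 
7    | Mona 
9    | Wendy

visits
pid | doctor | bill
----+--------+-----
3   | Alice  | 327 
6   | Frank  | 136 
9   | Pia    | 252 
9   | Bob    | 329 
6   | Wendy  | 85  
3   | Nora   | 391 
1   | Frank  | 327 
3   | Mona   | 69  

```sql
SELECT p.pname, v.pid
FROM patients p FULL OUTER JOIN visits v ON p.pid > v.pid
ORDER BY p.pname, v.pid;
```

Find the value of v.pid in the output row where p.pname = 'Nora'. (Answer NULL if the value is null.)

1

FULL OUTER JOIN keeps every row from both sides; unmatched rows get NULL for the other side's columns.
Matching on p.pid > v.pid. A NULL in a compared column never satisfies the condition.
- pid=3: 1 matching v row(s), so 1 row(s) emitted.
- pid=7: 6 matching v row(s), so 6 row(s) emitted.
- pid=9: 6 matching v row(s), so 6 row(s) emitted.
- pid=9: 6 matching v row(s), so 6 row(s) emitted.
- pid=NULL: no v row matches, row kept with v columns NULL.
- pid=2: 1 matching v row(s), so 1 row(s) emitted.
- pid=2: 1 matching v row(s), so 1 row(s) emitted.
- pid=7: 6 matching v row(s), so 6 row(s) emitted.
- pid=9: 6 matching v row(s), so 6 row(s) emitted.
- plus 2 unmatched v row(s), each kept with NULL p columns.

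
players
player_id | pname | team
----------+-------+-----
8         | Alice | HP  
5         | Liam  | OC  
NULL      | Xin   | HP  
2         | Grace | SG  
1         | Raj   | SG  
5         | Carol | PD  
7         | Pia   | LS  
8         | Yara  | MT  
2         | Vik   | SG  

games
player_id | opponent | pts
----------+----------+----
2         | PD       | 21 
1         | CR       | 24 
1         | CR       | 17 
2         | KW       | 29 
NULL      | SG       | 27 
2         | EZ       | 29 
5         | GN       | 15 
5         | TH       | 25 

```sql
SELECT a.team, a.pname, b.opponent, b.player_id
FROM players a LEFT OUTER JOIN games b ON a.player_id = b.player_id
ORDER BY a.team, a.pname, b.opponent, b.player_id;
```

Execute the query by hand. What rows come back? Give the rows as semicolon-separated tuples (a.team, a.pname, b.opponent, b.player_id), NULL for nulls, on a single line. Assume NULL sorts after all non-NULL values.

LEFT JOIN keeps every row from `players`; unmatched rows get NULL for `games`'s columns.
Matching on a.player_id = b.player_id. A NULL in a compared column never satisfies the condition.
- player_id=8: no b row matches, row kept with b columns NULL.
- player_id=5: 2 matching b row(s), so 2 row(s) emitted.
- player_id=NULL: no b row matches, row kept with b columns NULL.
- player_id=2: 3 matching b row(s), so 3 row(s) emitted.
- player_id=1: 2 matching b row(s), so 2 row(s) emitted.
- player_id=5: 2 matching b row(s), so 2 row(s) emitted.
- player_id=7: no b row matches, row kept with b columns NULL.
- player_id=8: no b row matches, row kept with b columns NULL.
- player_id=2: 3 matching b row(s), so 3 row(s) emitted.

(HP, Alice, NULL, NULL); (HP, Xin, NULL, NULL); (LS, Pia, NULL, NULL); (MT, Yara, NULL, NULL); (OC, Liam, GN, 5); (OC, Liam, TH, 5); (PD, Carol, GN, 5); (PD, Carol, TH, 5); (SG, Grace, EZ, 2); (SG, Grace, KW, 2); (SG, Grace, PD, 2); (SG, Raj, CR, 1); (SG, Raj, CR, 1); (SG, Vik, EZ, 2); (SG, Vik, KW, 2); (SG, Vik, PD, 2)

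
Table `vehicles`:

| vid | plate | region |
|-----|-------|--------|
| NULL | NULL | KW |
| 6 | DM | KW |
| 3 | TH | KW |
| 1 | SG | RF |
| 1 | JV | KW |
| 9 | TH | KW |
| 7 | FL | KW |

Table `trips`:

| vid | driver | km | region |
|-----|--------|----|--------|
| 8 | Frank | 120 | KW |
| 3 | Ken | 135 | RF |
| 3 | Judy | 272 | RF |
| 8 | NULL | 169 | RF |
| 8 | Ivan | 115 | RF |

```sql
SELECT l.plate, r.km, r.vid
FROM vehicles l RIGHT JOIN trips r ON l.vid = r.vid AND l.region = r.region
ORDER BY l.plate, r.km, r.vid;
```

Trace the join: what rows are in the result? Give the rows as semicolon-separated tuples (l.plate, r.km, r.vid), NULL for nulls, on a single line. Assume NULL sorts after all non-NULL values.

RIGHT JOIN keeps every row from `trips`; unmatched rows get NULL for `vehicles`'s columns.
Matching on l.vid = r.vid AND l.region = r.region. A NULL in a compared column never satisfies the condition.
Matched pairs: 0; unmatched r rows kept: 5.

(NULL, 115, 8); (NULL, 120, 8); (NULL, 135, 3); (NULL, 169, 8); (NULL, 272, 3)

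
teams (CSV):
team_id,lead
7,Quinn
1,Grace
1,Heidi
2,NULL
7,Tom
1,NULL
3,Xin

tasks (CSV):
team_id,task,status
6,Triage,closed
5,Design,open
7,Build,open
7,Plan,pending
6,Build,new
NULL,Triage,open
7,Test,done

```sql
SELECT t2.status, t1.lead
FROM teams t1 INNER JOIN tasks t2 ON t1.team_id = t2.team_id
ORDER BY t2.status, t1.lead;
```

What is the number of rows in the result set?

6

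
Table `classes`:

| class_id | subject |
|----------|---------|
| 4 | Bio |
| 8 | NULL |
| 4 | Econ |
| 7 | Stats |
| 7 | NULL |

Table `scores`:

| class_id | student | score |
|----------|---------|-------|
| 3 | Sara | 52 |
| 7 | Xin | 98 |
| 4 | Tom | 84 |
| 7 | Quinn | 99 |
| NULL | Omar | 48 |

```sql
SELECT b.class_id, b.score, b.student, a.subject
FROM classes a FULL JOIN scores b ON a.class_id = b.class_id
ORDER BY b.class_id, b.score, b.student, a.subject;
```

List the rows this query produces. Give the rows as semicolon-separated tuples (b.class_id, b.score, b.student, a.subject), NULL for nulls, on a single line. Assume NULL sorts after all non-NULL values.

(3, 52, Sara, NULL); (4, 84, Tom, Bio); (4, 84, Tom, Econ); (7, 98, Xin, Stats); (7, 98, Xin, NULL); (7, 99, Quinn, Stats); (7, 99, Quinn, NULL); (NULL, 48, Omar, NULL); (NULL, NULL, NULL, NULL)

FULL OUTER JOIN keeps every row from both sides; unmatched rows get NULL for the other side's columns.
Matching on a.class_id = b.class_id. A NULL in a compared column never satisfies the condition.
Matched pairs: 6; unmatched a rows kept: 1; unmatched b rows kept: 2.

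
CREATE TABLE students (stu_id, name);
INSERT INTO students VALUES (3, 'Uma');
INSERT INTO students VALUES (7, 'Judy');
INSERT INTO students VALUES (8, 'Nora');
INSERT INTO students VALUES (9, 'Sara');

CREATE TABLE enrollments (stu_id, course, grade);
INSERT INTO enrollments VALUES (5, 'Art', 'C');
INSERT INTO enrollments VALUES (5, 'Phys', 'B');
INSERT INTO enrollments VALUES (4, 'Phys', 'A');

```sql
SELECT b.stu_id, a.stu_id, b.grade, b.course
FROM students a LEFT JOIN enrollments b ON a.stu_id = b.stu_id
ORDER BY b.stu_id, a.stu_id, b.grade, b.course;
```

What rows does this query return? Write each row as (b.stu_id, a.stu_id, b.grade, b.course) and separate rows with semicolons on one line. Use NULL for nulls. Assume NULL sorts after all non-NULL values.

(NULL, 3, NULL, NULL); (NULL, 7, NULL, NULL); (NULL, 8, NULL, NULL); (NULL, 9, NULL, NULL)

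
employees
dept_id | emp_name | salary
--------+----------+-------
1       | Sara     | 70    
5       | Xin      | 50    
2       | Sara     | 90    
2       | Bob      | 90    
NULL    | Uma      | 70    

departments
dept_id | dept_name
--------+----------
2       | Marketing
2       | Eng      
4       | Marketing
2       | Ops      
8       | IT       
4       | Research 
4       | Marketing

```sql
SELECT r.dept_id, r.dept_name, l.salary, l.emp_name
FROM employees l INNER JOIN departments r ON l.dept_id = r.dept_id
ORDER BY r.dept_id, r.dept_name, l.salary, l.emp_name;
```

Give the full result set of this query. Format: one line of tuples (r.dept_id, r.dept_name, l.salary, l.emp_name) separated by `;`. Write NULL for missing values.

INNER JOIN keeps only pairs where the ON condition holds.
Matching on l.dept_id = r.dept_id. A NULL in a compared column never satisfies the condition.
- l (dept_id=1) has no partner → excluded.
- l (dept_id=5) has no partner → excluded.
- l (dept_id=2) pairs with 3 row(s) of r.
- l (dept_id=2) pairs with 3 row(s) of r.
- l (dept_id=NULL) has no partner → excluded.
After projecting and ordering:
r.dept_id | r.dept_name | l.salary | l.emp_name
2 | Eng | 90 | Bob
2 | Eng | 90 | Sara
2 | Marketing | 90 | Bob
2 | Marketing | 90 | Sara
2 | Ops | 90 | Bob
2 | Ops | 90 | Sara

(2, Eng, 90, Bob); (2, Eng, 90, Sara); (2, Marketing, 90, Bob); (2, Marketing, 90, Sara); (2, Ops, 90, Bob); (2, Ops, 90, Sara)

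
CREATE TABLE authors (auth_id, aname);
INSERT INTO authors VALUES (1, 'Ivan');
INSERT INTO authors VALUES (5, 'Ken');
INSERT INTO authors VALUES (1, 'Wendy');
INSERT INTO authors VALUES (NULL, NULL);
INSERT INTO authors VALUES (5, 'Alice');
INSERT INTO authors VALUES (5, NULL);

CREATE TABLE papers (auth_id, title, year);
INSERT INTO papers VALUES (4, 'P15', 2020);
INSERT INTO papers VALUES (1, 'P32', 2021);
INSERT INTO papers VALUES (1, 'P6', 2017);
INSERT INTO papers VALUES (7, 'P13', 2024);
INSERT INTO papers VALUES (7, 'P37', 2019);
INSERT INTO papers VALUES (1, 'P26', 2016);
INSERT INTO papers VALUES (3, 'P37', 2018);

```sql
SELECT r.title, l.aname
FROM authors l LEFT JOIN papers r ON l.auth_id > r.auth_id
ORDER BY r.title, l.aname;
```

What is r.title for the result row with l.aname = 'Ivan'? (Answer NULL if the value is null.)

LEFT JOIN keeps every row from `authors`; unmatched rows get NULL for `papers`'s columns.
Matching on l.auth_id > r.auth_id. A NULL in a compared column never satisfies the condition.
- l row (auth_id=1): no match → kept, r columns NULL.
- l row (auth_id=5): matches 5 r row(s) → 5 output row(s).
- l row (auth_id=1): no match → kept, r columns NULL.
- l row (auth_id=NULL): no match → kept, r columns NULL.
- l row (auth_id=5): matches 5 r row(s) → 5 output row(s).
- l row (auth_id=5): matches 5 r row(s) → 5 output row(s).

NULL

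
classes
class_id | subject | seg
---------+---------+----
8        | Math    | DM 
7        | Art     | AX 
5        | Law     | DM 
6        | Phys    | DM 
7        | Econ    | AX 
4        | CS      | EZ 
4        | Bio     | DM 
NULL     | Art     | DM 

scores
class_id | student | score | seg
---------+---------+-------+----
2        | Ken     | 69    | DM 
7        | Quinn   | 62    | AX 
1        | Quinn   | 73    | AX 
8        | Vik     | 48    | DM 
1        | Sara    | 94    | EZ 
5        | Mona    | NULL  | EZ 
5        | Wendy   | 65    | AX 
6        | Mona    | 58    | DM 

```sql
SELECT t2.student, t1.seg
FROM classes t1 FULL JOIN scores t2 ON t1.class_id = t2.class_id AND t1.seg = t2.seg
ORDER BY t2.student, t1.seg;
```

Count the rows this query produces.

13

FULL OUTER JOIN keeps every row from both sides; unmatched rows get NULL for the other side's columns.
Matching on t1.class_id = t2.class_id AND t1.seg = t2.seg. A NULL in a compared column never satisfies the condition.
Matched pairs: 4; unmatched t1 rows kept: 4; unmatched t2 rows kept: 5.
Total: 4 matched + 9 padded = 13 rows.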